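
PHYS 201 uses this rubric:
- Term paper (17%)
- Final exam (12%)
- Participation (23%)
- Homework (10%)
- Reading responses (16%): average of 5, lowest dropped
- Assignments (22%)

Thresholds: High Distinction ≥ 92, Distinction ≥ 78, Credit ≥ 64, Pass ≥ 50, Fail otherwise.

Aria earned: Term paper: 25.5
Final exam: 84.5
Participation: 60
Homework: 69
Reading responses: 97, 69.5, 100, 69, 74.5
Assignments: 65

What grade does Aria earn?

Reading responses: drop 69 → average of remaining 4 = 341/4 = 85.25
Weighted total:
  Term paper 25.5 × 0.17 = 4.335
  Final exam 84.5 × 0.12 = 10.14
  Participation 60 × 0.23 = 13.8
  Homework 69 × 0.1 = 6.9
  Reading responses 85.25 × 0.16 = 13.64
  Assignments 65 × 0.22 = 14.3
Sum = 63.115
63.115 is ≥ 50 and < 64 → Pass

Pass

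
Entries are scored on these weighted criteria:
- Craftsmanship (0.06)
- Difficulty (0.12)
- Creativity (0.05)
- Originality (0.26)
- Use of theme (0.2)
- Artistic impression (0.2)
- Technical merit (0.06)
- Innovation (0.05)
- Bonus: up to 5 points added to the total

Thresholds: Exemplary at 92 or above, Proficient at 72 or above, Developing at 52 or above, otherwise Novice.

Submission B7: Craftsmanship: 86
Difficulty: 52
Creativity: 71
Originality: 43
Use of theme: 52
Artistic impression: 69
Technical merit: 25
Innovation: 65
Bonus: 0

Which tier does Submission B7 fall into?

Developing

Weighted total:
  Craftsmanship 86 × 0.06 = 5.16
  Difficulty 52 × 0.12 = 6.24
  Creativity 71 × 0.05 = 3.55
  Originality 43 × 0.26 = 11.18
  Use of theme 52 × 0.2 = 10.4
  Artistic impression 69 × 0.2 = 13.8
  Technical merit 25 × 0.06 = 1.5
  Innovation 65 × 0.05 = 3.25
Sum = 55.08
Bonus: 55.08 + 0 = 55.08
55.08 is ≥ 52 and < 72 → Developing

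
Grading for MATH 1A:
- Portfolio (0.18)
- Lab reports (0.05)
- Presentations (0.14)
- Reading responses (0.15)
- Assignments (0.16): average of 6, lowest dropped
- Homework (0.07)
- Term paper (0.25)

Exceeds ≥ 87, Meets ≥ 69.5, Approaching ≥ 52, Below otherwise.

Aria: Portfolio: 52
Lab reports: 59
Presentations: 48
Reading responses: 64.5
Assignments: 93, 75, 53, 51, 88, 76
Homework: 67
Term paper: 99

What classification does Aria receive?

Assignments: drop 51 → average of remaining 5 = 385/5 = 77
Weighted total:
  Portfolio 52 × 0.18 = 9.36
  Lab reports 59 × 0.05 = 2.95
  Presentations 48 × 0.14 = 6.72
  Reading responses 64.5 × 0.15 = 9.675
  Assignments 77 × 0.16 = 12.32
  Homework 67 × 0.07 = 4.69
  Term paper 99 × 0.25 = 24.75
Sum = 70.465
70.465 is ≥ 69.5 and < 87 → Meets

Meets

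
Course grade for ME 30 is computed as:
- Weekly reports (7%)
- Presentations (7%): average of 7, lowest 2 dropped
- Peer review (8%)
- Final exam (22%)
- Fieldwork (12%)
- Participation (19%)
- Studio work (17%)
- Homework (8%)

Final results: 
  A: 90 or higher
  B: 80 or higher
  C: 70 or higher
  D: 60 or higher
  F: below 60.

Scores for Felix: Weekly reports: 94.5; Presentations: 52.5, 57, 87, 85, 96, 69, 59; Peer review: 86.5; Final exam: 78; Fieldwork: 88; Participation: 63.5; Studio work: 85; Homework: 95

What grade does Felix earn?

Presentations: drop 52.5, 57 → average of remaining 5 = 396/5 = 79.2
Weighted total:
  Weekly reports 94.5 × 0.07 = 6.615
  Presentations 79.2 × 0.07 = 5.544
  Peer review 86.5 × 0.08 = 6.92
  Final exam 78 × 0.22 = 17.16
  Fieldwork 88 × 0.12 = 10.56
  Participation 63.5 × 0.19 = 12.065
  Studio work 85 × 0.17 = 14.45
  Homework 95 × 0.08 = 7.6
Sum = 80.914
80.914 is ≥ 80 and < 90 → B

B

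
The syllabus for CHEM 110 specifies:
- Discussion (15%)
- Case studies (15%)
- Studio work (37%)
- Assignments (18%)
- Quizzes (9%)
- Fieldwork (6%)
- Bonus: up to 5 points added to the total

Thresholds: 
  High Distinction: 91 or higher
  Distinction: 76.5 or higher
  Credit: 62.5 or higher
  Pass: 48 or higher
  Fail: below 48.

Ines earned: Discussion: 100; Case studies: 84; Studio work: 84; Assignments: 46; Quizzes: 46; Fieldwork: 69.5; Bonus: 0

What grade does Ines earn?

Credit

Weighted total:
  Discussion 100 × 0.15 = 15
  Case studies 84 × 0.15 = 12.6
  Studio work 84 × 0.37 = 31.08
  Assignments 46 × 0.18 = 8.28
  Quizzes 46 × 0.09 = 4.14
  Fieldwork 69.5 × 0.06 = 4.17
Sum = 75.27
Bonus: 75.27 + 0 = 75.27
75.27 is ≥ 62.5 and < 76.5 → Credit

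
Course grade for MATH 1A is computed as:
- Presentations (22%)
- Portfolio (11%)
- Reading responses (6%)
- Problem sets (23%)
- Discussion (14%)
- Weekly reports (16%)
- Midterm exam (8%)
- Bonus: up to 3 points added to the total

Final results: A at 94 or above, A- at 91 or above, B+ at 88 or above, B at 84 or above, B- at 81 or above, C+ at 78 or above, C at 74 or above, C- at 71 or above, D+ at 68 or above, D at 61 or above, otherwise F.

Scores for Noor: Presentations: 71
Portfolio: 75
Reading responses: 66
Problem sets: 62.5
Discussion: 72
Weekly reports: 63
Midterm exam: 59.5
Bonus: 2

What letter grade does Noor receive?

Weighted total:
  Presentations 71 × 0.22 = 15.62
  Portfolio 75 × 0.11 = 8.25
  Reading responses 66 × 0.06 = 3.96
  Problem sets 62.5 × 0.23 = 14.375
  Discussion 72 × 0.14 = 10.08
  Weekly reports 63 × 0.16 = 10.08
  Midterm exam 59.5 × 0.08 = 4.76
Sum = 67.125
Bonus: 67.125 + 2 = 69.125
69.125 is ≥ 68 and < 71 → D+

D+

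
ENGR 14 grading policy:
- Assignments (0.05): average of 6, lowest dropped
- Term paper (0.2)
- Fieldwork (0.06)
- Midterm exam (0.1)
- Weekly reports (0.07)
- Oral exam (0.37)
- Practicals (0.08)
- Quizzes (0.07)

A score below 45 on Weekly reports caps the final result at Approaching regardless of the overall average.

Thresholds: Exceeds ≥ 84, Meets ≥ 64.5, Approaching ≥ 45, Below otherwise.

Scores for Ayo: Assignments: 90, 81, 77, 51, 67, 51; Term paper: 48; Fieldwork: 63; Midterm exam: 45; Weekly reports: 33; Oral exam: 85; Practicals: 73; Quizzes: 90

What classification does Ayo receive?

Approaching

Assignments: drop 51 → average of remaining 5 = 366/5 = 73.2
Weekly reports score 33 < 45: minimum not met.
Weighted total:
  Assignments 73.2 × 0.05 = 3.66
  Term paper 48 × 0.2 = 9.6
  Fieldwork 63 × 0.06 = 3.78
  Midterm exam 45 × 0.1 = 4.5
  Weekly reports 33 × 0.07 = 2.31
  Oral exam 85 × 0.37 = 31.45
  Practicals 73 × 0.08 = 5.84
  Quizzes 90 × 0.07 = 6.3
Sum = 67.44
67.44 would be Meets; cap at Approaching applies → Approaching.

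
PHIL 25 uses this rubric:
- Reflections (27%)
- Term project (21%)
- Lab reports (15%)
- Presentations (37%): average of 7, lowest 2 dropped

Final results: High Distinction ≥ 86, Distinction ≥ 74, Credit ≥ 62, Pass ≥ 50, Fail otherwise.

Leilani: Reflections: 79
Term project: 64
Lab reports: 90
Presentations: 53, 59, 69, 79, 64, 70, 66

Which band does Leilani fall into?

Distinction

Presentations: drop 53, 59 → average of remaining 5 = 348/5 = 69.6
Weighted total:
  Reflections 79 × 0.27 = 21.33
  Term project 64 × 0.21 = 13.44
  Lab reports 90 × 0.15 = 13.5
  Presentations 69.6 × 0.37 = 25.752
Sum = 74.022
74.022 is ≥ 74 and < 86 → Distinction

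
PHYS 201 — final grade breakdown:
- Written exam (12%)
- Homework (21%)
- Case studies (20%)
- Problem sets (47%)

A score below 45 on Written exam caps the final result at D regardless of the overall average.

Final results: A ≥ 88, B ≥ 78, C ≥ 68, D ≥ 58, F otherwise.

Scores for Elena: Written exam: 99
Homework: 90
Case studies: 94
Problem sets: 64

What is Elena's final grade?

Written exam score 99 ≥ 45: minimum met.
Weighted total:
  Written exam 99 × 0.12 = 11.88
  Homework 90 × 0.21 = 18.9
  Case studies 94 × 0.2 = 18.8
  Problem sets 64 × 0.47 = 30.08
Sum = 79.66
79.66 is ≥ 78 and < 88 → B

B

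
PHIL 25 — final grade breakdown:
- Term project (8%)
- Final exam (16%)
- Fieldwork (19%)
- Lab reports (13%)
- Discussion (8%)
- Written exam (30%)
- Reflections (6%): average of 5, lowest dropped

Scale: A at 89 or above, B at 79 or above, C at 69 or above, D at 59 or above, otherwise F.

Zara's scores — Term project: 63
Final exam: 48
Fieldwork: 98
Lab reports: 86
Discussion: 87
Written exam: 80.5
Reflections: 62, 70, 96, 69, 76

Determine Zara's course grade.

Reflections: drop 62 → average of remaining 4 = 311/4 = 77.75
Weighted total:
  Term project 63 × 0.08 = 5.04
  Final exam 48 × 0.16 = 7.68
  Fieldwork 98 × 0.19 = 18.62
  Lab reports 86 × 0.13 = 11.18
  Discussion 87 × 0.08 = 6.96
  Written exam 80.5 × 0.3 = 24.15
  Reflections 77.75 × 0.06 = 4.665
Sum = 78.295
78.295 is ≥ 69 and < 79 → C

C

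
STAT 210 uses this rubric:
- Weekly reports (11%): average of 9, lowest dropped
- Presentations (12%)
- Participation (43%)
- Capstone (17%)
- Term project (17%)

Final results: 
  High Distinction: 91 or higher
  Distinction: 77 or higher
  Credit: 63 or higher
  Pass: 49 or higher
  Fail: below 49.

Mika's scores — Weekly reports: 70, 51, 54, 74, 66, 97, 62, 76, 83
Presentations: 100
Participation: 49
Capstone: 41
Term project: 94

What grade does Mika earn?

Weekly reports: drop 51 → average of remaining 8 = 582/8 = 72.75
Weighted total:
  Weekly reports 72.75 × 0.11 = 8.0025
  Presentations 100 × 0.12 = 12
  Participation 49 × 0.43 = 21.07
  Capstone 41 × 0.17 = 6.97
  Term project 94 × 0.17 = 15.98
Sum = 64.0225
64.0225 is ≥ 63 and < 77 → Credit

Credit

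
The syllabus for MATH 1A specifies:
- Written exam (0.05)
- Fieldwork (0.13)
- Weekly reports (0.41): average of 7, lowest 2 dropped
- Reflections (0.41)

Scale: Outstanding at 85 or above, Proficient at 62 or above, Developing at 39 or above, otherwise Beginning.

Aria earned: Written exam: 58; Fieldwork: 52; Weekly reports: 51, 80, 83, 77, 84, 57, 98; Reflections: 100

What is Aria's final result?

Weekly reports: drop 51, 57 → average of remaining 5 = 422/5 = 84.4
Weighted total:
  Written exam 58 × 0.05 = 2.9
  Fieldwork 52 × 0.13 = 6.76
  Weekly reports 84.4 × 0.41 = 34.604
  Reflections 100 × 0.41 = 41
Sum = 85.264
85.264 ≥ 85 → Outstanding

Outstanding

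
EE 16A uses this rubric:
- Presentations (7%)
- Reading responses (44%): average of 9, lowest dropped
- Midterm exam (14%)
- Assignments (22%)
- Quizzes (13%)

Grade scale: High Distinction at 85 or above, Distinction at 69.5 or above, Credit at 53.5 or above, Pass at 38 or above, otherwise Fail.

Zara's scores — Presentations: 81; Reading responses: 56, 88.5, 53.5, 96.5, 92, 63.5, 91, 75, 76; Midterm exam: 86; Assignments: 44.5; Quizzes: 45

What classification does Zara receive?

Credit

Reading responses: drop 53.5 → average of remaining 8 = 638.5/8 = 79.8125
Weighted total:
  Presentations 81 × 0.07 = 5.67
  Reading responses 79.8125 × 0.44 = 35.1175
  Midterm exam 86 × 0.14 = 12.04
  Assignments 44.5 × 0.22 = 9.79
  Quizzes 45 × 0.13 = 5.85
Sum = 68.4675
68.4675 is ≥ 53.5 and < 69.5 → Credit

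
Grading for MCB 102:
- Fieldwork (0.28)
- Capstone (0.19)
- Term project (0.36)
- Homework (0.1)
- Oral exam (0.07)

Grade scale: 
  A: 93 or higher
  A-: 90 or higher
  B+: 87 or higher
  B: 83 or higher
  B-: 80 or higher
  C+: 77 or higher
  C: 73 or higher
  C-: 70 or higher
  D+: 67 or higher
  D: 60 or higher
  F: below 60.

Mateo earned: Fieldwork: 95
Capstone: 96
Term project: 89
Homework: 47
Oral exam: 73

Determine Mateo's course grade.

Weighted total:
  Fieldwork 95 × 0.28 = 26.6
  Capstone 96 × 0.19 = 18.24
  Term project 89 × 0.36 = 32.04
  Homework 47 × 0.1 = 4.7
  Oral exam 73 × 0.07 = 5.11
Sum = 86.69
86.69 is ≥ 83 and < 87 → B

B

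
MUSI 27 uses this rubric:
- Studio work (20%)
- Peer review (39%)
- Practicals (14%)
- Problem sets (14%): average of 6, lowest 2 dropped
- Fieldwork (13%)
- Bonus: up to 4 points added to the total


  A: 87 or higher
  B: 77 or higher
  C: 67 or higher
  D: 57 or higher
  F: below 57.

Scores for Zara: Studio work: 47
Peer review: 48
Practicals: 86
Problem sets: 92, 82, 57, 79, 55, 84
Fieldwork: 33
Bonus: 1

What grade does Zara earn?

D

Problem sets: drop 55, 57 → average of remaining 4 = 337/4 = 84.25
Weighted total:
  Studio work 47 × 0.2 = 9.4
  Peer review 48 × 0.39 = 18.72
  Practicals 86 × 0.14 = 12.04
  Problem sets 84.25 × 0.14 = 11.795
  Fieldwork 33 × 0.13 = 4.29
Sum = 56.245
Bonus: 56.245 + 1 = 57.245
57.245 is ≥ 57 and < 67 → D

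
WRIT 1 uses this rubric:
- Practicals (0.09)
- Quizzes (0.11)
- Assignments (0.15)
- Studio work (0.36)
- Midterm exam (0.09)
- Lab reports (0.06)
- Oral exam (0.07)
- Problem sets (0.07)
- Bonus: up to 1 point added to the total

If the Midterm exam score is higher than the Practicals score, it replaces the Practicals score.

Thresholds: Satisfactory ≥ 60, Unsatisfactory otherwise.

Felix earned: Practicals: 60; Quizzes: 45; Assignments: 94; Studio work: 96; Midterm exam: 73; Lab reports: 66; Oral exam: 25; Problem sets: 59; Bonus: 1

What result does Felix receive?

Satisfactory

Midterm exam (73) > Practicals (60), so Practicals counts as 73.
Weighted total:
  Practicals 73 × 0.09 = 6.57
  Quizzes 45 × 0.11 = 4.95
  Assignments 94 × 0.15 = 14.1
  Studio work 96 × 0.36 = 34.56
  Midterm exam 73 × 0.09 = 6.57
  Lab reports 66 × 0.06 = 3.96
  Oral exam 25 × 0.07 = 1.75
  Problem sets 59 × 0.07 = 4.13
Sum = 76.59
Bonus: 76.59 + 1 = 77.59
77.59 ≥ 60 → Satisfactory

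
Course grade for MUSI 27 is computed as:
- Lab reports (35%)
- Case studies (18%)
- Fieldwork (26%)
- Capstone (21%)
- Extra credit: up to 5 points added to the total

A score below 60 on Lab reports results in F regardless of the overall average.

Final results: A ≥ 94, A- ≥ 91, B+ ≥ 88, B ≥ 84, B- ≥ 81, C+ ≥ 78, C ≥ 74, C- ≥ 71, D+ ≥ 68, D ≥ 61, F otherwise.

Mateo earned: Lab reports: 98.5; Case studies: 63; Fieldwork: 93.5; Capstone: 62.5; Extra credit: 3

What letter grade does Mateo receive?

Lab reports score 98.5 ≥ 60: minimum met.
Weighted total:
  Lab reports 98.5 × 0.35 = 34.475
  Case studies 63 × 0.18 = 11.34
  Fieldwork 93.5 × 0.26 = 24.31
  Capstone 62.5 × 0.21 = 13.125
Sum = 83.25
Extra credit: 83.25 + 3 = 86.25
86.25 is ≥ 84 and < 88 → B

B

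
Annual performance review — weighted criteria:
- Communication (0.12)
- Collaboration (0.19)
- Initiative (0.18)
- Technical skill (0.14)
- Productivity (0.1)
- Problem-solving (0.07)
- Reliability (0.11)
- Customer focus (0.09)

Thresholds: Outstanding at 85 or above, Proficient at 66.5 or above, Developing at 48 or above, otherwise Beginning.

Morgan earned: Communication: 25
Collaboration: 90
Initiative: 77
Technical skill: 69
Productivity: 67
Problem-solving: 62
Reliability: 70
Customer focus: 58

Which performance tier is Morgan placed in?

Proficient

Weighted total:
  Communication 25 × 0.12 = 3
  Collaboration 90 × 0.19 = 17.1
  Initiative 77 × 0.18 = 13.86
  Technical skill 69 × 0.14 = 9.66
  Productivity 67 × 0.1 = 6.7
  Problem-solving 62 × 0.07 = 4.34
  Reliability 70 × 0.11 = 7.7
  Customer focus 58 × 0.09 = 5.22
Sum = 67.58
67.58 is ≥ 66.5 and < 85 → Proficient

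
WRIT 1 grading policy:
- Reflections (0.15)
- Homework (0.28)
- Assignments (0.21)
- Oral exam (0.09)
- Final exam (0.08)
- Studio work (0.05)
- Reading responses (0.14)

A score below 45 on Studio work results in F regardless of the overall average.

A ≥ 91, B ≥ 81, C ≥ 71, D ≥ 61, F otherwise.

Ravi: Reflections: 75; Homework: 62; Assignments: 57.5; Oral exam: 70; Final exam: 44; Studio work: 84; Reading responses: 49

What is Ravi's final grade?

Studio work score 84 ≥ 45: minimum met.
Weighted total:
  Reflections 75 × 0.15 = 11.25
  Homework 62 × 0.28 = 17.36
  Assignments 57.5 × 0.21 = 12.075
  Oral exam 70 × 0.09 = 6.3
  Final exam 44 × 0.08 = 3.52
  Studio work 84 × 0.05 = 4.2
  Reading responses 49 × 0.14 = 6.86
Sum = 61.565
61.565 is ≥ 61 and < 71 → D

D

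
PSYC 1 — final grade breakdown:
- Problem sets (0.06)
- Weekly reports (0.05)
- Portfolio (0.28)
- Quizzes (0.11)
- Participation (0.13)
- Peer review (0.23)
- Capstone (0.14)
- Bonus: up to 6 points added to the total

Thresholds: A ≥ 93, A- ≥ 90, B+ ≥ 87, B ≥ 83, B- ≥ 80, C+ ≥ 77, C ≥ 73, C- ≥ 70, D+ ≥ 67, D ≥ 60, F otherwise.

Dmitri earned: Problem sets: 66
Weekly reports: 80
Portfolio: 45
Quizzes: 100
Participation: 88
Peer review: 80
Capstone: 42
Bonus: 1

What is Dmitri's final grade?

Weighted total:
  Problem sets 66 × 0.06 = 3.96
  Weekly reports 80 × 0.05 = 4
  Portfolio 45 × 0.28 = 12.6
  Quizzes 100 × 0.11 = 11
  Participation 88 × 0.13 = 11.44
  Peer review 80 × 0.23 = 18.4
  Capstone 42 × 0.14 = 5.88
Sum = 67.28
Bonus: 67.28 + 1 = 68.28
68.28 is ≥ 67 and < 70 → D+

D+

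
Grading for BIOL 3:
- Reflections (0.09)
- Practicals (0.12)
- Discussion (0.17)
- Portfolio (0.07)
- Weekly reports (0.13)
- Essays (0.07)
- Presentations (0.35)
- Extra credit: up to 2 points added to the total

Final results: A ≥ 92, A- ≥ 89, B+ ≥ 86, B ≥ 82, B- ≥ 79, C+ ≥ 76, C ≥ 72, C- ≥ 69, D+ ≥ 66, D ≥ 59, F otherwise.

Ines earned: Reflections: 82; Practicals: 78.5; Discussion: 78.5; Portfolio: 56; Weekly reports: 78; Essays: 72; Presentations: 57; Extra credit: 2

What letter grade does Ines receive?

C-

Weighted total:
  Reflections 82 × 0.09 = 7.38
  Practicals 78.5 × 0.12 = 9.42
  Discussion 78.5 × 0.17 = 13.345
  Portfolio 56 × 0.07 = 3.92
  Weekly reports 78 × 0.13 = 10.14
  Essays 72 × 0.07 = 5.04
  Presentations 57 × 0.35 = 19.95
Sum = 69.195
Extra credit: 69.195 + 2 = 71.195
71.195 is ≥ 69 and < 72 → C-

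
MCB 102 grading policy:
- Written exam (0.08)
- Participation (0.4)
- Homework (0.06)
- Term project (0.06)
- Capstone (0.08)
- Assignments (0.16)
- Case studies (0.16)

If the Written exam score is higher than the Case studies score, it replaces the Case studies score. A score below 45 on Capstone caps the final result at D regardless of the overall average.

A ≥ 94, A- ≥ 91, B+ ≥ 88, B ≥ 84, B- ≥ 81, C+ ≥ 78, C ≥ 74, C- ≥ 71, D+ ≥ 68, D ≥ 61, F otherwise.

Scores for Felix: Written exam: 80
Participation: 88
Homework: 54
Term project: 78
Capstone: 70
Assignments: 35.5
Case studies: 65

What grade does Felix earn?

C-

Written exam (80) > Case studies (65), so Case studies counts as 80.
Capstone score 70 ≥ 45: minimum met.
Weighted total:
  Written exam 80 × 0.08 = 6.4
  Participation 88 × 0.4 = 35.2
  Homework 54 × 0.06 = 3.24
  Term project 78 × 0.06 = 4.68
  Capstone 70 × 0.08 = 5.6
  Assignments 35.5 × 0.16 = 5.68
  Case studies 80 × 0.16 = 12.8
Sum = 73.6
73.6 is ≥ 71 and < 74 → C-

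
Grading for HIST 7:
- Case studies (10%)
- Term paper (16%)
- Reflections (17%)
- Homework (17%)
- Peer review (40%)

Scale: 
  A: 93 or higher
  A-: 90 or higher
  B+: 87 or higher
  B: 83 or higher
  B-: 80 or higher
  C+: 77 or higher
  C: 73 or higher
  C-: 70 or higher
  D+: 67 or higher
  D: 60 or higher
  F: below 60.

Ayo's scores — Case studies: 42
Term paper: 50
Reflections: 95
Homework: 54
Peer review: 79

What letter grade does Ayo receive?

Weighted total:
  Case studies 42 × 0.1 = 4.2
  Term paper 50 × 0.16 = 8
  Reflections 95 × 0.17 = 16.15
  Homework 54 × 0.17 = 9.18
  Peer review 79 × 0.4 = 31.6
Sum = 69.13
69.13 is ≥ 67 and < 70 → D+

D+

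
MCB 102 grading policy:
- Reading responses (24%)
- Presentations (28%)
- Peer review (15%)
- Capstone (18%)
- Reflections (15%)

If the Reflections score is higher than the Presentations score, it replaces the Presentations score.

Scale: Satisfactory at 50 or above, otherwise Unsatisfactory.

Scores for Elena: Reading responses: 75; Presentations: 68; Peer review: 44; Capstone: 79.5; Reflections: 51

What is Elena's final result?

Satisfactory

Reflections (51) ≤ Presentations (68), so Presentations stays at 68.
Weighted total:
  Reading responses 75 × 0.24 = 18
  Presentations 68 × 0.28 = 19.04
  Peer review 44 × 0.15 = 6.6
  Capstone 79.5 × 0.18 = 14.31
  Reflections 51 × 0.15 = 7.65
Sum = 65.6
65.6 ≥ 50 → Satisfactory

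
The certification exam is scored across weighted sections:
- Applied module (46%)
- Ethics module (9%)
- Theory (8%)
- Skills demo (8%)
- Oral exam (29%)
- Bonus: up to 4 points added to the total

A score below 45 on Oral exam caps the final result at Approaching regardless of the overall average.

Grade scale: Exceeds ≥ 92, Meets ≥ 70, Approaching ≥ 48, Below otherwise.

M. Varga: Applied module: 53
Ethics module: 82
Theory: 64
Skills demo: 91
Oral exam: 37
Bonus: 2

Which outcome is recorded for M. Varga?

Approaching

Oral exam score 37 < 45: minimum not met.
Weighted total:
  Applied module 53 × 0.46 = 24.38
  Ethics module 82 × 0.09 = 7.38
  Theory 64 × 0.08 = 5.12
  Skills demo 91 × 0.08 = 7.28
  Oral exam 37 × 0.29 = 10.73
Sum = 54.89
Bonus: 54.89 + 2 = 56.89
56.89 would be Approaching; cap at Approaching applies → Approaching.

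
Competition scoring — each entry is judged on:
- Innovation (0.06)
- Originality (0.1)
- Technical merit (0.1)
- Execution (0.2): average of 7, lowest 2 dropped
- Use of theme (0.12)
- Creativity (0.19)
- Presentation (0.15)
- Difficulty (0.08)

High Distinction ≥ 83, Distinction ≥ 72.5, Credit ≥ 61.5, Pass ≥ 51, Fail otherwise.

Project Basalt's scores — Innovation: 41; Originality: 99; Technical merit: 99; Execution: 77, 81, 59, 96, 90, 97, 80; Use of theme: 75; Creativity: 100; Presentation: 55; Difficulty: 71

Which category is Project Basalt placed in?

Execution: drop 59, 77 → average of remaining 5 = 444/5 = 88.8
Weighted total:
  Innovation 41 × 0.06 = 2.46
  Originality 99 × 0.1 = 9.9
  Technical merit 99 × 0.1 = 9.9
  Execution 88.8 × 0.2 = 17.76
  Use of theme 75 × 0.12 = 9
  Creativity 100 × 0.19 = 19
  Presentation 55 × 0.15 = 8.25
  Difficulty 71 × 0.08 = 5.68
Sum = 81.95
81.95 is ≥ 72.5 and < 83 → Distinction

Distinction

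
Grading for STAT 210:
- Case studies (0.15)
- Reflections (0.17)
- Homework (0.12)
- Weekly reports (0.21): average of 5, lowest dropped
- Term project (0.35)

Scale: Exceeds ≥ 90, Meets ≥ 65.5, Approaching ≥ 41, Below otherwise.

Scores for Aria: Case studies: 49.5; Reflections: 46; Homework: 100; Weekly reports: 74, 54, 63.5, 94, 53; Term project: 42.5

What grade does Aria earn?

Weekly reports: drop 53 → average of remaining 4 = 285.5/4 = 71.375
Weighted total:
  Case studies 49.5 × 0.15 = 7.425
  Reflections 46 × 0.17 = 7.82
  Homework 100 × 0.12 = 12
  Weekly reports 71.375 × 0.21 = 14.98875
  Term project 42.5 × 0.35 = 14.875
Sum = 57.10875
57.10875 is ≥ 41 and < 65.5 → Approaching

Approaching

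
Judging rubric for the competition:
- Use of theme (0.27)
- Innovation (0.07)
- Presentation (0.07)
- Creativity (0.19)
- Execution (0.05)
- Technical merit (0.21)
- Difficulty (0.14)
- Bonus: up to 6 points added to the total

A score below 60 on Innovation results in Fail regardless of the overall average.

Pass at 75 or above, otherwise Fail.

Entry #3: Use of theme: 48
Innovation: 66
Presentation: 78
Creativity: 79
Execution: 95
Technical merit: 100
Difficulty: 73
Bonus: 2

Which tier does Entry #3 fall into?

Pass

Innovation score 66 ≥ 60: minimum met.
Weighted total:
  Use of theme 48 × 0.27 = 12.96
  Innovation 66 × 0.07 = 4.62
  Presentation 78 × 0.07 = 5.46
  Creativity 79 × 0.19 = 15.01
  Execution 95 × 0.05 = 4.75
  Technical merit 100 × 0.21 = 21
  Difficulty 73 × 0.14 = 10.22
Sum = 74.02
Bonus: 74.02 + 2 = 76.02
76.02 ≥ 75 → Pass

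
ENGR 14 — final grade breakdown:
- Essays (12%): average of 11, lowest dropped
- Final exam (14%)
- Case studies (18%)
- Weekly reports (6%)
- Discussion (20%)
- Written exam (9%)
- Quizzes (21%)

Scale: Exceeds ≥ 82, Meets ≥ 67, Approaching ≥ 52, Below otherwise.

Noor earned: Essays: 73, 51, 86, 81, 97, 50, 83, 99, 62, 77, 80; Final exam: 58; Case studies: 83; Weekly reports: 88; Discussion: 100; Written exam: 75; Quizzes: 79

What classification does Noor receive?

Meets

Essays: drop 50 → average of remaining 10 = 789/10 = 78.9
Weighted total:
  Essays 78.9 × 0.12 = 9.468
  Final exam 58 × 0.14 = 8.12
  Case studies 83 × 0.18 = 14.94
  Weekly reports 88 × 0.06 = 5.28
  Discussion 100 × 0.2 = 20
  Written exam 75 × 0.09 = 6.75
  Quizzes 79 × 0.21 = 16.59
Sum = 81.148
81.148 is ≥ 67 and < 82 → Meets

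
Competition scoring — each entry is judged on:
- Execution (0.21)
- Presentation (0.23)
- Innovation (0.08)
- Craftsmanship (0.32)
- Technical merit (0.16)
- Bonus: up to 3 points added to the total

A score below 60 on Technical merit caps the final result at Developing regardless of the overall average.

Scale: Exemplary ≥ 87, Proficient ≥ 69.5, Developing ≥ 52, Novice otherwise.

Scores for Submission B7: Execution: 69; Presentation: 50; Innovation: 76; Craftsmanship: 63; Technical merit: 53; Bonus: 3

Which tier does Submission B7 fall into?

Developing

Technical merit score 53 < 60: minimum not met.
Weighted total:
  Execution 69 × 0.21 = 14.49
  Presentation 50 × 0.23 = 11.5
  Innovation 76 × 0.08 = 6.08
  Craftsmanship 63 × 0.32 = 20.16
  Technical merit 53 × 0.16 = 8.48
Sum = 60.71
Bonus: 60.71 + 3 = 63.71
63.71 would be Developing; cap at Developing applies → Developing.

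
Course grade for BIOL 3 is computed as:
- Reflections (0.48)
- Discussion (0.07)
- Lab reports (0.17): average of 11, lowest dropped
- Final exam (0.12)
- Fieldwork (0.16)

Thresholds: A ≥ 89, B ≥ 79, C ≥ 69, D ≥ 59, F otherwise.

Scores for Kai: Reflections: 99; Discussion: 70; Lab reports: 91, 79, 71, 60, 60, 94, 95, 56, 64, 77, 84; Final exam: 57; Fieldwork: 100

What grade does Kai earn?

B

Lab reports: drop 56 → average of remaining 10 = 775/10 = 77.5
Weighted total:
  Reflections 99 × 0.48 = 47.52
  Discussion 70 × 0.07 = 4.9
  Lab reports 77.5 × 0.17 = 13.175
  Final exam 57 × 0.12 = 6.84
  Fieldwork 100 × 0.16 = 16
Sum = 88.435
88.435 is ≥ 79 and < 89 → B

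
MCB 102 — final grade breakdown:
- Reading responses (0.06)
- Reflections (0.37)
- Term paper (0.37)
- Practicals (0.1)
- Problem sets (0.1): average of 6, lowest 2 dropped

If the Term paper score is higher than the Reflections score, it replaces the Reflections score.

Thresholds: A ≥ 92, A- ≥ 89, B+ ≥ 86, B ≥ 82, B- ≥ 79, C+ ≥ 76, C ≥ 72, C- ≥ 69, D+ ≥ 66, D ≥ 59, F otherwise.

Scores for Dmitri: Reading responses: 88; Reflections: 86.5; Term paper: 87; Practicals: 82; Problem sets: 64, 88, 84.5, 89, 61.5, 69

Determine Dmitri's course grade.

Problem sets: drop 61.5, 64 → average of remaining 4 = 330.5/4 = 82.625
Term paper (87) > Reflections (86.5), so Reflections counts as 87.
Weighted total:
  Reading responses 88 × 0.06 = 5.28
  Reflections 87 × 0.37 = 32.19
  Term paper 87 × 0.37 = 32.19
  Practicals 82 × 0.1 = 8.2
  Problem sets 82.625 × 0.1 = 8.2625
Sum = 86.1225
86.1225 is ≥ 86 and < 89 → B+

B+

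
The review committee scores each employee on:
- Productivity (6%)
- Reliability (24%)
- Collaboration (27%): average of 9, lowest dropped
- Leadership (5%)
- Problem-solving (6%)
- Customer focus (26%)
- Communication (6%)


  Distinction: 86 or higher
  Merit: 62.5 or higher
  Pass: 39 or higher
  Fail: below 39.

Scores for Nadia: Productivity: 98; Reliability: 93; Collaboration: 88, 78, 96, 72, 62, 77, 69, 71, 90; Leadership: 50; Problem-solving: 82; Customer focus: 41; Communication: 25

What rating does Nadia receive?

Collaboration: drop 62 → average of remaining 8 = 641/8 = 80.125
Weighted total:
  Productivity 98 × 0.06 = 5.88
  Reliability 93 × 0.24 = 22.32
  Collaboration 80.125 × 0.27 = 21.63375
  Leadership 50 × 0.05 = 2.5
  Problem-solving 82 × 0.06 = 4.92
  Customer focus 41 × 0.26 = 10.66
  Communication 25 × 0.06 = 1.5
Sum = 69.41375
69.41375 is ≥ 62.5 and < 86 → Merit

Merit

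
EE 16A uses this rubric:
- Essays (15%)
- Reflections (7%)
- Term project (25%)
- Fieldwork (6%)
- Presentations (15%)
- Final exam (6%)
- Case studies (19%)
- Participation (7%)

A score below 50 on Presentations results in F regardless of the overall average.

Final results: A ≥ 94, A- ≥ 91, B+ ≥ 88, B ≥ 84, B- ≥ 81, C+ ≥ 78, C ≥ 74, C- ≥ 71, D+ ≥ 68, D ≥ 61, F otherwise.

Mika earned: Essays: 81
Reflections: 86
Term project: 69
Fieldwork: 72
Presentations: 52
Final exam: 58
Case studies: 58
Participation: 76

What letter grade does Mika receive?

Presentations score 52 ≥ 50: minimum met.
Weighted total:
  Essays 81 × 0.15 = 12.15
  Reflections 86 × 0.07 = 6.02
  Term project 69 × 0.25 = 17.25
  Fieldwork 72 × 0.06 = 4.32
  Presentations 52 × 0.15 = 7.8
  Final exam 58 × 0.06 = 3.48
  Case studies 58 × 0.19 = 11.02
  Participation 76 × 0.07 = 5.32
Sum = 67.36
67.36 is ≥ 61 and < 68 → D

D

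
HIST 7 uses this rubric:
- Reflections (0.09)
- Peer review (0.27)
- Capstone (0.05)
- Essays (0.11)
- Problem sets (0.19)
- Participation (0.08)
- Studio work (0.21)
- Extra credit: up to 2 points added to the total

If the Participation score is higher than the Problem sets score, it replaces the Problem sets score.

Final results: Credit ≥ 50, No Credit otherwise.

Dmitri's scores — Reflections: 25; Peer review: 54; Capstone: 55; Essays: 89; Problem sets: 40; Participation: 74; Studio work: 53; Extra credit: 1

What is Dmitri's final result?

Participation (74) > Problem sets (40), so Problem sets counts as 74.
Weighted total:
  Reflections 25 × 0.09 = 2.25
  Peer review 54 × 0.27 = 14.58
  Capstone 55 × 0.05 = 2.75
  Essays 89 × 0.11 = 9.79
  Problem sets 74 × 0.19 = 14.06
  Participation 74 × 0.08 = 5.92
  Studio work 53 × 0.21 = 11.13
Sum = 60.48
Extra credit: 60.48 + 1 = 61.48
61.48 ≥ 50 → Credit

Credit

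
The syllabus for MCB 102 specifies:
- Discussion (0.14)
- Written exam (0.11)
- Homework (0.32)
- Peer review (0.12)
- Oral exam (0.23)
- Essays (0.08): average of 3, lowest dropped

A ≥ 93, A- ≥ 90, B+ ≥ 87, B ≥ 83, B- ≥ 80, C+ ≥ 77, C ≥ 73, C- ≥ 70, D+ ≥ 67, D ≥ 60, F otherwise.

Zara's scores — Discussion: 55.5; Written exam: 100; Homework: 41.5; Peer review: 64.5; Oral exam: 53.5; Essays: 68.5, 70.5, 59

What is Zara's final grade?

F

Essays: drop 59 → average of remaining 2 = 139/2 = 69.5
Weighted total:
  Discussion 55.5 × 0.14 = 7.77
  Written exam 100 × 0.11 = 11
  Homework 41.5 × 0.32 = 13.28
  Peer review 64.5 × 0.12 = 7.74
  Oral exam 53.5 × 0.23 = 12.305
  Essays 69.5 × 0.08 = 5.56
Sum = 57.655
57.655 < 60 → F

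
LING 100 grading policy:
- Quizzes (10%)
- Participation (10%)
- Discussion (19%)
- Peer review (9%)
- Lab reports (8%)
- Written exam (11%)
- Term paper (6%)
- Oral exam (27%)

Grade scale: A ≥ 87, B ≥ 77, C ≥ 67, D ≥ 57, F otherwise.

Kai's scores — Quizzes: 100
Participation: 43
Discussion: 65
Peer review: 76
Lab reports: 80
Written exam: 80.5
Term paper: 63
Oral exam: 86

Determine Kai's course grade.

Weighted total:
  Quizzes 100 × 0.1 = 10
  Participation 43 × 0.1 = 4.3
  Discussion 65 × 0.19 = 12.35
  Peer review 76 × 0.09 = 6.84
  Lab reports 80 × 0.08 = 6.4
  Written exam 80.5 × 0.11 = 8.855
  Term paper 63 × 0.06 = 3.78
  Oral exam 86 × 0.27 = 23.22
Sum = 75.745
75.745 is ≥ 67 and < 77 → C

C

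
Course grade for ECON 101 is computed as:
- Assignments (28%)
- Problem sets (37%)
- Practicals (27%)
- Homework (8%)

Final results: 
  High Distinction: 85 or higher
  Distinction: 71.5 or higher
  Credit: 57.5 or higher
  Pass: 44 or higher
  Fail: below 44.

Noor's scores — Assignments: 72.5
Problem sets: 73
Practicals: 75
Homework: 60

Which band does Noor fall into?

Distinction

Weighted total:
  Assignments 72.5 × 0.28 = 20.3
  Problem sets 73 × 0.37 = 27.01
  Practicals 75 × 0.27 = 20.25
  Homework 60 × 0.08 = 4.8
Sum = 72.36
72.36 is ≥ 71.5 and < 85 → Distinction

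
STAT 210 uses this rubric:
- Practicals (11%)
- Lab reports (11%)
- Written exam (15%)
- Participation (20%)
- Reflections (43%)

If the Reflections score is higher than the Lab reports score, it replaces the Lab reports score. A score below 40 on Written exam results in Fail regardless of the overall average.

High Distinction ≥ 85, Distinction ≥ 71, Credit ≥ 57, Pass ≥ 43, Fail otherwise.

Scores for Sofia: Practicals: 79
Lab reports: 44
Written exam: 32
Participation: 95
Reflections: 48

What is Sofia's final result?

Reflections (48) > Lab reports (44), so Lab reports counts as 48.
Written exam score 32 < 40: minimum not met.
Weighted total:
  Practicals 79 × 0.11 = 8.69
  Lab reports 48 × 0.11 = 5.28
  Written exam 32 × 0.15 = 4.8
  Participation 95 × 0.2 = 19
  Reflections 48 × 0.43 = 20.64
Sum = 58.41
Because the Written exam minimum was not met, the result is Fail.

Fail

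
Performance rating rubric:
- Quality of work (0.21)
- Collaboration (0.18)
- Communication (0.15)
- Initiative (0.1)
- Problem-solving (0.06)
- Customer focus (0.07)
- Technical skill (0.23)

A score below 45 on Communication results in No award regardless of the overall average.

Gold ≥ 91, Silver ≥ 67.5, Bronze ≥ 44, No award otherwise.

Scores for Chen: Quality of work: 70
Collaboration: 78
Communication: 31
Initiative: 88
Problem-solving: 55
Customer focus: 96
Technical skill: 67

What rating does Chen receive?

No award

Communication score 31 < 45: minimum not met.
Weighted total:
  Quality of work 70 × 0.21 = 14.7
  Collaboration 78 × 0.18 = 14.04
  Communication 31 × 0.15 = 4.65
  Initiative 88 × 0.1 = 8.8
  Problem-solving 55 × 0.06 = 3.3
  Customer focus 96 × 0.07 = 6.72
  Technical skill 67 × 0.23 = 15.41
Sum = 67.62
Because the Communication minimum was not met, the result is No award.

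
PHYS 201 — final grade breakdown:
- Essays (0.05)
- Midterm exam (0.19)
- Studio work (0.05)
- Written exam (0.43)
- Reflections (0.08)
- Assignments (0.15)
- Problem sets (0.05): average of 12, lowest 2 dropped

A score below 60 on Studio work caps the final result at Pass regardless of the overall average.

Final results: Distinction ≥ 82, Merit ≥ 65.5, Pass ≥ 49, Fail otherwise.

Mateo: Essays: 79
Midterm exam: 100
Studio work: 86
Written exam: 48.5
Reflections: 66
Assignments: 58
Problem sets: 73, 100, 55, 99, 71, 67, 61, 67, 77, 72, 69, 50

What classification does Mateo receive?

Merit

Problem sets: drop 50, 55 → average of remaining 10 = 756/10 = 75.6
Studio work score 86 ≥ 60: minimum met.
Weighted total:
  Essays 79 × 0.05 = 3.95
  Midterm exam 100 × 0.19 = 19
  Studio work 86 × 0.05 = 4.3
  Written exam 48.5 × 0.43 = 20.855
  Reflections 66 × 0.08 = 5.28
  Assignments 58 × 0.15 = 8.7
  Problem sets 75.6 × 0.05 = 3.78
Sum = 65.865
65.865 is ≥ 65.5 and < 82 → Merit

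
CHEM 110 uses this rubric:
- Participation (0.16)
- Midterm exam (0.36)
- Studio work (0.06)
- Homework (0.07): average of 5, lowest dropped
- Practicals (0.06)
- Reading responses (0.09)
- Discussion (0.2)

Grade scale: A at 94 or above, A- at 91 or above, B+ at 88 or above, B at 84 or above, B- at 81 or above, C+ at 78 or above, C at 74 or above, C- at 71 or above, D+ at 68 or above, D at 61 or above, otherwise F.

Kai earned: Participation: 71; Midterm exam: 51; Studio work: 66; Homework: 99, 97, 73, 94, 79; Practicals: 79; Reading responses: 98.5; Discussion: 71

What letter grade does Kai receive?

Homework: drop 73 → average of remaining 4 = 369/4 = 92.25
Weighted total:
  Participation 71 × 0.16 = 11.36
  Midterm exam 51 × 0.36 = 18.36
  Studio work 66 × 0.06 = 3.96
  Homework 92.25 × 0.07 = 6.4575
  Practicals 79 × 0.06 = 4.74
  Reading responses 98.5 × 0.09 = 8.865
  Discussion 71 × 0.2 = 14.2
Sum = 67.9425
67.9425 is ≥ 61 and < 68 → D

D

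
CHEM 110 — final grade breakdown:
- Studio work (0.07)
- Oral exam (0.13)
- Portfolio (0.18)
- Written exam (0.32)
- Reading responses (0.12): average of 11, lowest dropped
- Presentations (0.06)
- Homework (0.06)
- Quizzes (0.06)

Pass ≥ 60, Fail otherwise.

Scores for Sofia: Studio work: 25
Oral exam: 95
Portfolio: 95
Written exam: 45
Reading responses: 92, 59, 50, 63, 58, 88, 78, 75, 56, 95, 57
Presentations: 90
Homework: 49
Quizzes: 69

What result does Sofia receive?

Reading responses: drop 50 → average of remaining 10 = 721/10 = 72.1
Weighted total:
  Studio work 25 × 0.07 = 1.75
  Oral exam 95 × 0.13 = 12.35
  Portfolio 95 × 0.18 = 17.1
  Written exam 45 × 0.32 = 14.4
  Reading responses 72.1 × 0.12 = 8.652
  Presentations 90 × 0.06 = 5.4
  Homework 49 × 0.06 = 2.94
  Quizzes 69 × 0.06 = 4.14
Sum = 66.732
66.732 ≥ 60 → Pass

Pass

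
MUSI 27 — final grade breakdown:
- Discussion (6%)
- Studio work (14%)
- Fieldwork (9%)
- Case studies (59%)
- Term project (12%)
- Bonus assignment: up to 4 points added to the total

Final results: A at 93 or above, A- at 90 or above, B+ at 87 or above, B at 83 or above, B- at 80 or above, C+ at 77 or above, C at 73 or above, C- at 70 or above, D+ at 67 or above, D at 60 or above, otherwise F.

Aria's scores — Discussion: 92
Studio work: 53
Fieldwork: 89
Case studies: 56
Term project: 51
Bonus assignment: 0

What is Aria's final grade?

D

Weighted total:
  Discussion 92 × 0.06 = 5.52
  Studio work 53 × 0.14 = 7.42
  Fieldwork 89 × 0.09 = 8.01
  Case studies 56 × 0.59 = 33.04
  Term project 51 × 0.12 = 6.12
Sum = 60.11
Bonus assignment: 60.11 + 0 = 60.11
60.11 is ≥ 60 and < 67 → D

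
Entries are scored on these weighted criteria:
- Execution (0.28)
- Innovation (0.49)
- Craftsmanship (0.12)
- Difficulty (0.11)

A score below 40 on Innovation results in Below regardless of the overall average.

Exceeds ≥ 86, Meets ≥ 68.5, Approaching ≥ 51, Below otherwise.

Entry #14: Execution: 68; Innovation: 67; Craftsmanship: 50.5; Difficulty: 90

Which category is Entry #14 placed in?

Approaching

Innovation score 67 ≥ 40: minimum met.
Weighted total:
  Execution 68 × 0.28 = 19.04
  Innovation 67 × 0.49 = 32.83
  Craftsmanship 50.5 × 0.12 = 6.06
  Difficulty 90 × 0.11 = 9.9
Sum = 67.83
67.83 is ≥ 51 and < 68.5 → Approaching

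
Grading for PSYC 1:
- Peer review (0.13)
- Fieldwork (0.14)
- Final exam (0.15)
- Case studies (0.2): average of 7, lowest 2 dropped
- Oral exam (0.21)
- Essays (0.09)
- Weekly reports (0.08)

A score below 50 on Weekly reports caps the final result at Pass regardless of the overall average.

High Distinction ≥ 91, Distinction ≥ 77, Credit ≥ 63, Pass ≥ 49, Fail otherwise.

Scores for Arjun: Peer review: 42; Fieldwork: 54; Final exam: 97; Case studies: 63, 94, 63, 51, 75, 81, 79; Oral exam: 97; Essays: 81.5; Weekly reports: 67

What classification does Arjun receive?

Credit

Case studies: drop 51, 63 → average of remaining 5 = 392/5 = 78.4
Weekly reports score 67 ≥ 50: minimum met.
Weighted total:
  Peer review 42 × 0.13 = 5.46
  Fieldwork 54 × 0.14 = 7.56
  Final exam 97 × 0.15 = 14.55
  Case studies 78.4 × 0.2 = 15.68
  Oral exam 97 × 0.21 = 20.37
  Essays 81.5 × 0.09 = 7.335
  Weekly reports 67 × 0.08 = 5.36
Sum = 76.315
76.315 is ≥ 63 and < 77 → Credit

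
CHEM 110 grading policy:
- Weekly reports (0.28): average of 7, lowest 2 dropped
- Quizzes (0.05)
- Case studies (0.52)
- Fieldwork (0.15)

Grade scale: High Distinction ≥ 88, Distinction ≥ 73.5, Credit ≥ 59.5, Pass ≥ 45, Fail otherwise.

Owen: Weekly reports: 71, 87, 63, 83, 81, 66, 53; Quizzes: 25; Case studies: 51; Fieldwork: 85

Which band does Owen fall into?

Credit

Weekly reports: drop 53, 63 → average of remaining 5 = 388/5 = 77.6
Weighted total:
  Weekly reports 77.6 × 0.28 = 21.728
  Quizzes 25 × 0.05 = 1.25
  Case studies 51 × 0.52 = 26.52
  Fieldwork 85 × 0.15 = 12.75
Sum = 62.248
62.248 is ≥ 59.5 and < 73.5 → Credit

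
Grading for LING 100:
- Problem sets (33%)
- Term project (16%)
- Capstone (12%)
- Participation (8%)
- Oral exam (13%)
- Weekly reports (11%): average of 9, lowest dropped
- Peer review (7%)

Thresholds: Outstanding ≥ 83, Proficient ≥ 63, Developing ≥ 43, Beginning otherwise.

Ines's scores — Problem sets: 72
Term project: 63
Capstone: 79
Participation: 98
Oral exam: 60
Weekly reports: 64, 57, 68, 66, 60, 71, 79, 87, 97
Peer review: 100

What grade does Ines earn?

Proficient

Weekly reports: drop 57 → average of remaining 8 = 592/8 = 74
Weighted total:
  Problem sets 72 × 0.33 = 23.76
  Term project 63 × 0.16 = 10.08
  Capstone 79 × 0.12 = 9.48
  Participation 98 × 0.08 = 7.84
  Oral exam 60 × 0.13 = 7.8
  Weekly reports 74 × 0.11 = 8.14
  Peer review 100 × 0.07 = 7
Sum = 74.1
74.1 is ≥ 63 and < 83 → Proficient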